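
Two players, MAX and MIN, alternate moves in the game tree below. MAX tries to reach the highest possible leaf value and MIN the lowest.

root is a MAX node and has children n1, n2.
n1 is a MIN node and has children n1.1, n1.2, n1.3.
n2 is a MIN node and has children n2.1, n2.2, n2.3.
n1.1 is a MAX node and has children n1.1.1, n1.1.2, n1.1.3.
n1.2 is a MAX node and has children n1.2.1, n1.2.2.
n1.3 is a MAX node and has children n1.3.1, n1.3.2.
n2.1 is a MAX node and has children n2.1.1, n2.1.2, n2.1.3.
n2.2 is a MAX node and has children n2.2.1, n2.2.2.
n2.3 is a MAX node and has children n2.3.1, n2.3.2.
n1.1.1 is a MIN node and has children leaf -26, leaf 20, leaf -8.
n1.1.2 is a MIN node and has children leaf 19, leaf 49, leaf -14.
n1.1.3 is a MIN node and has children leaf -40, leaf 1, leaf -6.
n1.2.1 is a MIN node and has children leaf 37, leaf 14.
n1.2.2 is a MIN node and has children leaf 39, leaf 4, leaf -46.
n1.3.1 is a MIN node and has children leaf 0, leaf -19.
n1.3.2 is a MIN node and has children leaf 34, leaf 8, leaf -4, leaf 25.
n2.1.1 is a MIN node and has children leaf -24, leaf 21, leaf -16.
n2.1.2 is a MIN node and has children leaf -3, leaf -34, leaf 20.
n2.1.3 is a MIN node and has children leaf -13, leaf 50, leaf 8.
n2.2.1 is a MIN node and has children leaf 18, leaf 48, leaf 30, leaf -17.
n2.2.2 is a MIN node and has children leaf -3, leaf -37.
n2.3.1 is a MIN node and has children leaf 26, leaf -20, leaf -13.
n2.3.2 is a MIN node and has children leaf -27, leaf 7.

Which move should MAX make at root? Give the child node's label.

n1.1.1 (MIN): min(-26, 20, -8) = -26
n1.1.2 (MIN): min(19, 49, -14) = -14
n1.1.3 (MIN): min(-40, 1, -6) = -40
n1.1 (MAX): max(-26, -14, -40) = -14
n1.2.1 (MIN): min(37, 14) = 14
n1.2.2 (MIN): min(39, 4, -46) = -46
n1.2 (MAX): max(14, -46) = 14
n1.3.1 (MIN): min(0, -19) = -19
n1.3.2 (MIN): min(34, 8, -4, 25) = -4
n1.3 (MAX): max(-19, -4) = -4
n1 (MIN): min(-14, 14, -4) = -14
n2.1.1 (MIN): min(-24, 21, -16) = -24
n2.1.2 (MIN): min(-3, -34, 20) = -34
n2.1.3 (MIN): min(-13, 50, 8) = -13
n2.1 (MAX): max(-24, -34, -13) = -13
n2.2.1 (MIN): min(18, 48, 30, -17) = -17
n2.2.2 (MIN): min(-3, -37) = -37
n2.2 (MAX): max(-17, -37) = -17
n2.3.1 (MIN): min(26, -20, -13) = -20
n2.3.2 (MIN): min(-27, 7) = -27
n2.3 (MAX): max(-20, -27) = -20
n2 (MIN): min(-13, -17, -20) = -20
root (MAX): max(-14, -20) = -14
MAX at root wants the highest of {n1=-14, n2=-20}, so chooses n1.

n1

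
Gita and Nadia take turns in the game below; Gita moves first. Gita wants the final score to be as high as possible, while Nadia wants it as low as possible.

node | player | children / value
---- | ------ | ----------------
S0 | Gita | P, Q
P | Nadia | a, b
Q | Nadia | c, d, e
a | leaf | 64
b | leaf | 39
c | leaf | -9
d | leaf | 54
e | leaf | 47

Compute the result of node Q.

Q (Nadia): min(-9, 54, 47) = -9

-9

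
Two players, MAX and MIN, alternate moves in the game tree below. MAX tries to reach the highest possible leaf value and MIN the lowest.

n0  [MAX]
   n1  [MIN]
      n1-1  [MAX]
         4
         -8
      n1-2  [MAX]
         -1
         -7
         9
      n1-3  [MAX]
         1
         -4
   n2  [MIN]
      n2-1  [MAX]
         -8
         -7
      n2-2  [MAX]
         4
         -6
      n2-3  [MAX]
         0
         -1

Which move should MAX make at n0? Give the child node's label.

n1

n1-1 (MAX): max(4, -8) = 4
n1-2 (MAX): max(-1, -7, 9) = 9
n1-3 (MAX): max(1, -4) = 1
n1 (MIN): min(4, 9, 1) = 1
n2-1 (MAX): max(-8, -7) = -7
n2-2 (MAX): max(4, -6) = 4
n2-3 (MAX): max(0, -1) = 0
n2 (MIN): min(-7, 4, 0) = -7
n0 (MAX): max(1, -7) = 1
MAX at n0 wants the highest of {n1=1, n2=-7}, so chooses n1.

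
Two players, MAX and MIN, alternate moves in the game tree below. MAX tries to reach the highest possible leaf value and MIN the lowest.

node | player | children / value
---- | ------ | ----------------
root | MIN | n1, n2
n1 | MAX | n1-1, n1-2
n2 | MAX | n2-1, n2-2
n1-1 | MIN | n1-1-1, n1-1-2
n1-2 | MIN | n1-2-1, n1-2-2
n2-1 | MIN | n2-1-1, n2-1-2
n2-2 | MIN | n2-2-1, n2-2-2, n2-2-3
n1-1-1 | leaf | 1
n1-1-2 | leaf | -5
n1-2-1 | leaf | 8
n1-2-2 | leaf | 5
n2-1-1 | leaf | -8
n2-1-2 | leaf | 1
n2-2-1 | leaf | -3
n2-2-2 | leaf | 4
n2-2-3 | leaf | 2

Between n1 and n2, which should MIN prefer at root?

n1-1 (MIN): min(1, -5) = -5
n1-2 (MIN): min(8, 5) = 5
n1 (MAX): max(-5, 5) = 5
n2-1 (MIN): min(-8, 1) = -8
n2-2 (MIN): min(-3, 4, 2) = -3
n2 (MAX): max(-8, -3) = -3
MIN prefers the lower value; n1=5, n2=-3. n2 is better since -3 < 5.

n2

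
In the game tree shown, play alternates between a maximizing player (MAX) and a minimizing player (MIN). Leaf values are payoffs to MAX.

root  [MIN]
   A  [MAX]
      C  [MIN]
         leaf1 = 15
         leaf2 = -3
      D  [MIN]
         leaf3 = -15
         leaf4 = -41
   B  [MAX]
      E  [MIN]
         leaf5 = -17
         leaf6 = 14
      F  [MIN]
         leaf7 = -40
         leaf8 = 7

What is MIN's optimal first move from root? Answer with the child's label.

B

C (MIN): min(15, -3) = -3
D (MIN): min(-15, -41) = -41
A (MAX): max(-3, -41) = -3
E (MIN): min(-17, 14) = -17
F (MIN): min(-40, 7) = -40
B (MAX): max(-17, -40) = -17
root (MIN): min(-3, -17) = -17
MIN at root wants the lowest of {A=-3, B=-17}, so chooses B.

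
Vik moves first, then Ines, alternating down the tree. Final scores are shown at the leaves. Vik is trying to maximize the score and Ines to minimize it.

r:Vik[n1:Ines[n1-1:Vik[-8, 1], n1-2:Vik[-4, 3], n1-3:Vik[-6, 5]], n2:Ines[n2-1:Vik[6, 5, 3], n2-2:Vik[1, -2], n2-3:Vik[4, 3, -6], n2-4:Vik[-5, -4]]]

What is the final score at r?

n1-1 (Vik): max(-8, 1) = 1
n1-2 (Vik): max(-4, 3) = 3
n1-3 (Vik): max(-6, 5) = 5
n1 (Ines): min(1, 3, 5) = 1
n2-1 (Vik): max(6, 5, 3) = 6
n2-2 (Vik): max(1, -2) = 1
n2-3 (Vik): max(4, 3, -6) = 4
n2-4 (Vik): max(-5, -4) = -4
n2 (Ines): min(6, 1, 4, -4) = -4
r (Vik): max(1, -4) = 1

1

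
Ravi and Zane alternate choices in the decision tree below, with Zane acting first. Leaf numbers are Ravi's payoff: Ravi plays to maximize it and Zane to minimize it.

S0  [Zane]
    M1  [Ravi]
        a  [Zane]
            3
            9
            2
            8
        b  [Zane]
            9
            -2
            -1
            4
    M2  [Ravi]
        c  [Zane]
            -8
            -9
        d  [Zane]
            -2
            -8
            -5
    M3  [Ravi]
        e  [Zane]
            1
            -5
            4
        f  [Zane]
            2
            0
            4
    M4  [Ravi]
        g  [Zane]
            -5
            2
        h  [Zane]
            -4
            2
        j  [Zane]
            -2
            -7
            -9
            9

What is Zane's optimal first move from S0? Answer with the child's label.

a (Zane): min(3, 9, 2, 8) = 2
b (Zane): min(9, -2, -1, 4) = -2
M1 (Ravi): max(2, -2) = 2
c (Zane): min(-8, -9) = -9
d (Zane): min(-2, -8, -5) = -8
M2 (Ravi): max(-9, -8) = -8
e (Zane): min(1, -5, 4) = -5
f (Zane): min(2, 0, 4) = 0
M3 (Ravi): max(-5, 0) = 0
g (Zane): min(-5, 2) = -5
h (Zane): min(-4, 2) = -4
j (Zane): min(-2, -7, -9, 9) = -9
M4 (Ravi): max(-5, -4, -9) = -4
S0 (Zane): min(2, -8, 0, -4) = -8
Zane at S0 wants the lowest of {M1=2, M2=-8, M3=0, M4=-4}, so chooses M2.

M2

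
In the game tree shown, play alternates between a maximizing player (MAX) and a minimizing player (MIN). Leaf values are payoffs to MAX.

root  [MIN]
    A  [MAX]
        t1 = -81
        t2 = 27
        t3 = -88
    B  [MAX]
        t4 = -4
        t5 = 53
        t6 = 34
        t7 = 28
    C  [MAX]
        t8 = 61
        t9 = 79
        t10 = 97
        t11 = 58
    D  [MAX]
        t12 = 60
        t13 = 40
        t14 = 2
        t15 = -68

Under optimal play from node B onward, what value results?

53

B (MAX): max(-4, 53, 34, 28) = 53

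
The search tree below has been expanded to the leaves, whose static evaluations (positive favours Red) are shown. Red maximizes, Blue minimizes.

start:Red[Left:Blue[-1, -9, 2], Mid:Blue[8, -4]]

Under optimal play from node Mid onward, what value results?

Mid (Blue): min(8, -4) = -4

-4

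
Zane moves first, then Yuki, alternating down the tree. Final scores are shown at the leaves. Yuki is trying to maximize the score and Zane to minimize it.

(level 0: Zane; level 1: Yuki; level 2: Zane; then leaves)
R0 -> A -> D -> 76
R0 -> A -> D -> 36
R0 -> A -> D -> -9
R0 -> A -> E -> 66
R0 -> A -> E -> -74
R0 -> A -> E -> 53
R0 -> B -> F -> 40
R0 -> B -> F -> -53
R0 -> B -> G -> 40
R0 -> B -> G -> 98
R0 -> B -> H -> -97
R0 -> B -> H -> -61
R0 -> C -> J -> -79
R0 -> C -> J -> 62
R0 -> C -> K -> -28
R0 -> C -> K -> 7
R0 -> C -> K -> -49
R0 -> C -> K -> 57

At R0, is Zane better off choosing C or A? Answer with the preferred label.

C

J (Zane): min(-79, 62) = -79
K (Zane): min(-28, 7, -49, 57) = -49
C (Yuki): max(-79, -49) = -49
D (Zane): min(76, 36, -9) = -9
E (Zane): min(66, -74, 53) = -74
A (Yuki): max(-9, -74) = -9
Zane prefers the lower value; C=-49, A=-9. C is better since -49 < -9.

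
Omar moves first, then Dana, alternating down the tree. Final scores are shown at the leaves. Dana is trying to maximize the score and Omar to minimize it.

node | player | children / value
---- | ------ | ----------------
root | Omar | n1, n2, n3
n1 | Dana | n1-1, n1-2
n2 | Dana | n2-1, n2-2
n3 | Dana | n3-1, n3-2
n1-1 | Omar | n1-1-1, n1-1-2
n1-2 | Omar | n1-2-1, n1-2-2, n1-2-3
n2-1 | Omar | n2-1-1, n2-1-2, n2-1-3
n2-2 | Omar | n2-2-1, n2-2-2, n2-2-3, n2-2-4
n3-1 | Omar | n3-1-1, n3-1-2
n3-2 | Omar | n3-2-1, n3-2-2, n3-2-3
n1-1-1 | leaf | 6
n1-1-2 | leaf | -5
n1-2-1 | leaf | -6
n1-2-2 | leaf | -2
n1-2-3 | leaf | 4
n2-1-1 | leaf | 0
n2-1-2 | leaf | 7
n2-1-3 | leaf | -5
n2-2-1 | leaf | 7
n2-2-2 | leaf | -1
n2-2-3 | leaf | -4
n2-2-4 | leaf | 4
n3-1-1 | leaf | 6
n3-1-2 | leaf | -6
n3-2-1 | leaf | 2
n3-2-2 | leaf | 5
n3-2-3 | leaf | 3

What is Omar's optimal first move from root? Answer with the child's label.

n1-1 (Omar): min(6, -5) = -5
n1-2 (Omar): min(-6, -2, 4) = -6
n1 (Dana): max(-5, -6) = -5
n2-1 (Omar): min(0, 7, -5) = -5
n2-2 (Omar): min(7, -1, -4, 4) = -4
n2 (Dana): max(-5, -4) = -4
n3-1 (Omar): min(6, -6) = -6
n3-2 (Omar): min(2, 5, 3) = 2
n3 (Dana): max(-6, 2) = 2
root (Omar): min(-5, -4, 2) = -5
Omar at root wants the lowest of {n1=-5, n2=-4, n3=2}, so chooses n1.

n1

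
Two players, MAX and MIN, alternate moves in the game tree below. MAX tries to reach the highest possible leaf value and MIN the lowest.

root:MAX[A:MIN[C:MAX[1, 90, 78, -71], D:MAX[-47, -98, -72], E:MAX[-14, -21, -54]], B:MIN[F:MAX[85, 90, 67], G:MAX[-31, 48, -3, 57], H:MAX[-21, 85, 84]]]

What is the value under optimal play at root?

57

C (MAX): max(1, 90, 78, -71) = 90
D (MAX): max(-47, -98, -72) = -47
E (MAX): max(-14, -21, -54) = -14
A (MIN): min(90, -47, -14) = -47
F (MAX): max(85, 90, 67) = 90
G (MAX): max(-31, 48, -3, 57) = 57
H (MAX): max(-21, 85, 84) = 85
B (MIN): min(90, 57, 85) = 57
root (MAX): max(-47, 57) = 57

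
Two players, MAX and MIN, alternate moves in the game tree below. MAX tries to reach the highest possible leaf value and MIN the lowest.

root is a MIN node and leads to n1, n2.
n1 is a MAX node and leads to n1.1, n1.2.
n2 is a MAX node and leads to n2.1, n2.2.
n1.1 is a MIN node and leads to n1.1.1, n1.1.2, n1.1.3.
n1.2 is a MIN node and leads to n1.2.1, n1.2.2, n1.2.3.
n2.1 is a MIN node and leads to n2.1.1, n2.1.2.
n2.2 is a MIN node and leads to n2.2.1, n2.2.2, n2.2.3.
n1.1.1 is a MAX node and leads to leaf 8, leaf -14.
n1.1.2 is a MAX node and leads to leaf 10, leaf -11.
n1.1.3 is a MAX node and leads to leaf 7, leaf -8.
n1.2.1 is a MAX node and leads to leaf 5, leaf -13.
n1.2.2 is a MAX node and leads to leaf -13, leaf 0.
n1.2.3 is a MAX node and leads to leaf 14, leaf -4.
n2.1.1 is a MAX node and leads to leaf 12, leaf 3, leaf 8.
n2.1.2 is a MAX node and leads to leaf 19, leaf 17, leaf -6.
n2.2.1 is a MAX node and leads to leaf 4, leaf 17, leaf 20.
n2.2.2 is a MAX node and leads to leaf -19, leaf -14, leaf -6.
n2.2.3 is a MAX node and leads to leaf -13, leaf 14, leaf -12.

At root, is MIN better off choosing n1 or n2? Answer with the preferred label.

n1

n1.1.1 (MAX): max(8, -14) = 8
n1.1.2 (MAX): max(10, -11) = 10
n1.1.3 (MAX): max(7, -8) = 7
n1.1 (MIN): min(8, 10, 7) = 7
n1.2.1 (MAX): max(5, -13) = 5
n1.2.2 (MAX): max(-13, 0) = 0
n1.2.3 (MAX): max(14, -4) = 14
n1.2 (MIN): min(5, 0, 14) = 0
n1 (MAX): max(7, 0) = 7
n2.1.1 (MAX): max(12, 3, 8) = 12
n2.1.2 (MAX): max(19, 17, -6) = 19
n2.1 (MIN): min(12, 19) = 12
n2.2.1 (MAX): max(4, 17, 20) = 20
n2.2.2 (MAX): max(-19, -14, -6) = -6
n2.2.3 (MAX): max(-13, 14, -12) = 14
n2.2 (MIN): min(20, -6, 14) = -6
n2 (MAX): max(12, -6) = 12
MIN prefers the lower value; n1=7, n2=12. n1 is better since 7 < 12.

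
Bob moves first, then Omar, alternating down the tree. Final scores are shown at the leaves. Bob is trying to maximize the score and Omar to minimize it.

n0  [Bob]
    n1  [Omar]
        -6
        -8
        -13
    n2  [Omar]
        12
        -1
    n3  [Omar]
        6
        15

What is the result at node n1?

-13

n1 (Omar): min(-6, -8, -13) = -13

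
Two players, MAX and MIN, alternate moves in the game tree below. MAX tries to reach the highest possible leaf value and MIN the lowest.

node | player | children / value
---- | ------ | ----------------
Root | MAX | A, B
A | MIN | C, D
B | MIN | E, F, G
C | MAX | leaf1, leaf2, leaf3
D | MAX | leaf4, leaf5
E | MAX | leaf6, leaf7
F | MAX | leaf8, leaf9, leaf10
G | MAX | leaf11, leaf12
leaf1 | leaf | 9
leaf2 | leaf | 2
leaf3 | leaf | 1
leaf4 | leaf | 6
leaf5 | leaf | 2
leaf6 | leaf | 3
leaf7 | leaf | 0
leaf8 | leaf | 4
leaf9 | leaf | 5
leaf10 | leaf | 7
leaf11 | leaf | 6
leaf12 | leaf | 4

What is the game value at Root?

C (MAX): max(9, 2, 1) = 9
D (MAX): max(6, 2) = 6
A (MIN): min(9, 6) = 6
E (MAX): max(3, 0) = 3
F (MAX): max(4, 5, 7) = 7
G (MAX): max(6, 4) = 6
B (MIN): min(3, 7, 6) = 3
Root (MAX): max(6, 3) = 6

6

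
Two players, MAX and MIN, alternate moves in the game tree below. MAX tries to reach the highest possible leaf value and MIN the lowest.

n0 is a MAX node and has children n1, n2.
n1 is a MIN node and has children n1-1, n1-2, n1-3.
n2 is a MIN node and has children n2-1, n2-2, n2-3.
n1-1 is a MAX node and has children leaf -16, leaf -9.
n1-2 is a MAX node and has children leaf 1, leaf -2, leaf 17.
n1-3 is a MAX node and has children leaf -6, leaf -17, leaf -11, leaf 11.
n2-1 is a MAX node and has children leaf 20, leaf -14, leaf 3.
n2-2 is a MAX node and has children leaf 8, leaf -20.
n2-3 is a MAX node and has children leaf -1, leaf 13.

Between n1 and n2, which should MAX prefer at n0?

n2

n1-1 (MAX): max(-16, -9) = -9
n1-2 (MAX): max(1, -2, 17) = 17
n1-3 (MAX): max(-6, -17, -11, 11) = 11
n1 (MIN): min(-9, 17, 11) = -9
n2-1 (MAX): max(20, -14, 3) = 20
n2-2 (MAX): max(8, -20) = 8
n2-3 (MAX): max(-1, 13) = 13
n2 (MIN): min(20, 8, 13) = 8
MAX prefers the higher value; n1=-9, n2=8. n2 is better since 8 > -9.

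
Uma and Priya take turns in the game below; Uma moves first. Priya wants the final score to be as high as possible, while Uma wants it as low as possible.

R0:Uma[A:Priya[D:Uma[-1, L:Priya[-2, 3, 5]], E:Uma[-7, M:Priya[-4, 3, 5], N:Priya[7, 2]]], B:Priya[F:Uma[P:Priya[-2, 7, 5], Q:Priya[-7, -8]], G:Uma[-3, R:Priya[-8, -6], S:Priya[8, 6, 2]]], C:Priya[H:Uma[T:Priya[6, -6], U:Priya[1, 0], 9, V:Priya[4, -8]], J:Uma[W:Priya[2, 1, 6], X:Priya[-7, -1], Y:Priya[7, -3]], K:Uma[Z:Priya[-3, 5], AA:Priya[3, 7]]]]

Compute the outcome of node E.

M (Priya): max(-4, 3, 5) = 5
N (Priya): max(7, 2) = 7
E (Uma): min(-7, 5, 7) = -7

-7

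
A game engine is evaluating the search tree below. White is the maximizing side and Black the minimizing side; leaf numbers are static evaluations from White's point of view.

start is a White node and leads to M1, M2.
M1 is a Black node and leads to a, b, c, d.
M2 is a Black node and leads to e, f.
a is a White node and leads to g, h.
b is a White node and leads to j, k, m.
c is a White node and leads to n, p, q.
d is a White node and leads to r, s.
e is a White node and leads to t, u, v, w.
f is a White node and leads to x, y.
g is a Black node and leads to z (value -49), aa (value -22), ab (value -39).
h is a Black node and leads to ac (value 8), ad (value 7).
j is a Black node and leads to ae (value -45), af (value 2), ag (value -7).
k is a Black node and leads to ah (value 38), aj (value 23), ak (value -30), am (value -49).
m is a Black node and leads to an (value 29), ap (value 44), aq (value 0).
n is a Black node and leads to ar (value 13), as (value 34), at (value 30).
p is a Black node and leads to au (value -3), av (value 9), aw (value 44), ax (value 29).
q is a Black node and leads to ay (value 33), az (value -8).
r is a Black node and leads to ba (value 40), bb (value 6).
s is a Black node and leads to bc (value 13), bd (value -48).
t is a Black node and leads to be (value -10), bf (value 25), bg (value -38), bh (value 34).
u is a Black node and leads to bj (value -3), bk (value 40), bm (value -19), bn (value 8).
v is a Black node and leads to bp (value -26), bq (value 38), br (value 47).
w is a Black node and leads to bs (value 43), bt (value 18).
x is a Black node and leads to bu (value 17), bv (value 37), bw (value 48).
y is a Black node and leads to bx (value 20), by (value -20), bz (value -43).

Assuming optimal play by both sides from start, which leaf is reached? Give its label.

g (Black): min(-49, -22, -39) = -49
h (Black): min(8, 7) = 7
a (White): max(-49, 7) = 7
j (Black): min(-45, 2, -7) = -45
k (Black): min(38, 23, -30, -49) = -49
m (Black): min(29, 44, 0) = 0
b (White): max(-45, -49, 0) = 0
n (Black): min(13, 34, 30) = 13
p (Black): min(-3, 9, 44, 29) = -3
q (Black): min(33, -8) = -8
c (White): max(13, -3, -8) = 13
r (Black): min(40, 6) = 6
s (Black): min(13, -48) = -48
d (White): max(6, -48) = 6
M1 (Black): min(7, 0, 13, 6) = 0
t (Black): min(-10, 25, -38, 34) = -38
u (Black): min(-3, 40, -19, 8) = -19
v (Black): min(-26, 38, 47) = -26
w (Black): min(43, 18) = 18
e (White): max(-38, -19, -26, 18) = 18
x (Black): min(17, 37, 48) = 17
y (Black): min(20, -20, -43) = -43
f (White): max(17, -43) = 17
M2 (Black): min(18, 17) = 17
start (White): max(0, 17) = 17
At start, White picks M2 (highest: 17).
At M2, Black picks f (lowest: 17).
At f, White picks x (highest: 17).
At x, Black picks bu (lowest: 17).
Terminal value 17.

bu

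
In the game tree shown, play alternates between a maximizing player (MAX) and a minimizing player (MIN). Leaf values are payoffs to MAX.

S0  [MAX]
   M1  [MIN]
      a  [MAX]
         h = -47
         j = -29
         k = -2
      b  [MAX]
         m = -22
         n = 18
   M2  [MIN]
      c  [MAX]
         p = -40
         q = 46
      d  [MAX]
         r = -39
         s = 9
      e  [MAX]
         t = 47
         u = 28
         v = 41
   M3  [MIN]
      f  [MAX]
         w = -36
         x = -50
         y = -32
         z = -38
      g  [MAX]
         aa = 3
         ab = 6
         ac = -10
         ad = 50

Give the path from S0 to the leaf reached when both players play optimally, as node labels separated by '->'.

a (MAX): max(-47, -29, -2) = -2
b (MAX): max(-22, 18) = 18
M1 (MIN): min(-2, 18) = -2
c (MAX): max(-40, 46) = 46
d (MAX): max(-39, 9) = 9
e (MAX): max(47, 28, 41) = 47
M2 (MIN): min(46, 9, 47) = 9
f (MAX): max(-36, -50, -32, -38) = -32
g (MAX): max(3, 6, -10, 50) = 50
M3 (MIN): min(-32, 50) = -32
S0 (MAX): max(-2, 9, -32) = 9
At S0, MAX picks M2 (highest: 9).
At M2, MIN picks d (lowest: 9).
At d, MAX picks s (highest: 9).
Terminal value 9.

S0 -> M2 -> d -> s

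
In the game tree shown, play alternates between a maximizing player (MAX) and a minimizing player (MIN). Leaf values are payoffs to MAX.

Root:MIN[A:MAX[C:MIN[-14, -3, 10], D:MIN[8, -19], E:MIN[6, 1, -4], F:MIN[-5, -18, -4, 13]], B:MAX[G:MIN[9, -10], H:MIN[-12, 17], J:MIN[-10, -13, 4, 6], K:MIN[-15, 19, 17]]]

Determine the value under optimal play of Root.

C (MIN): min(-14, -3, 10) = -14
D (MIN): min(8, -19) = -19
E (MIN): min(6, 1, -4) = -4
F (MIN): min(-5, -18, -4, 13) = -18
A (MAX): max(-14, -19, -4, -18) = -4
G (MIN): min(9, -10) = -10
H (MIN): min(-12, 17) = -12
J (MIN): min(-10, -13, 4, 6) = -13
K (MIN): min(-15, 19, 17) = -15
B (MAX): max(-10, -12, -13, -15) = -10
Root (MIN): min(-4, -10) = -10

-10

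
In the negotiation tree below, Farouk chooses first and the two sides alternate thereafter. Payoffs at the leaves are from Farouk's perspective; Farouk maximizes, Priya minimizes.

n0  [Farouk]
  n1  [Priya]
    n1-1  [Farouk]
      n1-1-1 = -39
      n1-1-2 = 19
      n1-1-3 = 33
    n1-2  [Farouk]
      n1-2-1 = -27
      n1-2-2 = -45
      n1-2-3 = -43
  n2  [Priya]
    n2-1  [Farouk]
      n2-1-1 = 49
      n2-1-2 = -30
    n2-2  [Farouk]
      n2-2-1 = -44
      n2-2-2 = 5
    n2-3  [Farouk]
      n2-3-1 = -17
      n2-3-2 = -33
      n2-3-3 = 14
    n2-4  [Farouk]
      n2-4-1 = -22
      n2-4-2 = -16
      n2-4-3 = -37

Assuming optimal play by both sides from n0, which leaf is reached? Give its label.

n2-4-2

n1-1 (Farouk): max(-39, 19, 33) = 33
n1-2 (Farouk): max(-27, -45, -43) = -27
n1 (Priya): min(33, -27) = -27
n2-1 (Farouk): max(49, -30) = 49
n2-2 (Farouk): max(-44, 5) = 5
n2-3 (Farouk): max(-17, -33, 14) = 14
n2-4 (Farouk): max(-22, -16, -37) = -16
n2 (Priya): min(49, 5, 14, -16) = -16
n0 (Farouk): max(-27, -16) = -16
At n0, Farouk picks n2 (highest: -16).
At n2, Priya picks n2-4 (lowest: -16).
At n2-4, Farouk picks n2-4-2 (highest: -16).
Terminal value -16.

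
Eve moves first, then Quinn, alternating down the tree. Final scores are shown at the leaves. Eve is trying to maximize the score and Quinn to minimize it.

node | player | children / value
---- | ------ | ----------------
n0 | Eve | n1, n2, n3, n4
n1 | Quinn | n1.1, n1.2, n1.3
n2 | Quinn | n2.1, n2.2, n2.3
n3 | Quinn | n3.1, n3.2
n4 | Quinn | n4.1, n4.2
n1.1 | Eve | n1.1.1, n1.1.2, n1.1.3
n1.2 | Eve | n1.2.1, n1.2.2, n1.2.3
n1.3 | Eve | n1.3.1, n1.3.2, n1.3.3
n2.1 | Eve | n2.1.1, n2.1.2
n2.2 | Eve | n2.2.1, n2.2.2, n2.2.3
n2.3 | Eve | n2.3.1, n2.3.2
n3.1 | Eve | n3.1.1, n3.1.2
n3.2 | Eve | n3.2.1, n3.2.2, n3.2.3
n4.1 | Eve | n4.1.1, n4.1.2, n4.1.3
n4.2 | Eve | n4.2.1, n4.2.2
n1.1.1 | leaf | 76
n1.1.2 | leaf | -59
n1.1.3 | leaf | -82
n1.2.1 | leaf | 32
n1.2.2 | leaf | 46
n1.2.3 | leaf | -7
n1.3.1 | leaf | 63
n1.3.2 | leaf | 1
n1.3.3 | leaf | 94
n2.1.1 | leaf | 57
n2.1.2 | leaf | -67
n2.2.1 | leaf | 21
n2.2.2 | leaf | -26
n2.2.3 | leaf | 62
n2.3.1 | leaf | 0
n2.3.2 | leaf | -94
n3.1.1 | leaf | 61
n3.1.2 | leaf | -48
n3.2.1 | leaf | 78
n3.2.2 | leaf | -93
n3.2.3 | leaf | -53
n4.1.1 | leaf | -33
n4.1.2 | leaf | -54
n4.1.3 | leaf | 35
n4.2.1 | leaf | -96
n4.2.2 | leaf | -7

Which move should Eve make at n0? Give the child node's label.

n3

n1.1 (Eve): max(76, -59, -82) = 76
n1.2 (Eve): max(32, 46, -7) = 46
n1.3 (Eve): max(63, 1, 94) = 94
n1 (Quinn): min(76, 46, 94) = 46
n2.1 (Eve): max(57, -67) = 57
n2.2 (Eve): max(21, -26, 62) = 62
n2.3 (Eve): max(0, -94) = 0
n2 (Quinn): min(57, 62, 0) = 0
n3.1 (Eve): max(61, -48) = 61
n3.2 (Eve): max(78, -93, -53) = 78
n3 (Quinn): min(61, 78) = 61
n4.1 (Eve): max(-33, -54, 35) = 35
n4.2 (Eve): max(-96, -7) = -7
n4 (Quinn): min(35, -7) = -7
n0 (Eve): max(46, 0, 61, -7) = 61
Eve at n0 wants the highest of {n1=46, n2=0, n3=61, n4=-7}, so chooses n3.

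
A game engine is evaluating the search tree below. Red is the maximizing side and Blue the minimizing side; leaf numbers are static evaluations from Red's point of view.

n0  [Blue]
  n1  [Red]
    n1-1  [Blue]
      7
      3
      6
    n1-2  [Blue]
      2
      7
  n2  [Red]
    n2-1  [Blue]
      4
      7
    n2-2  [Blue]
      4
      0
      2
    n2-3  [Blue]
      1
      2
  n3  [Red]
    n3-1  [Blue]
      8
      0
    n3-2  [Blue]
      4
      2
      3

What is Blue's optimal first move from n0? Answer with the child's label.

n3

n1-1 (Blue): min(7, 3, 6) = 3
n1-2 (Blue): min(2, 7) = 2
n1 (Red): max(3, 2) = 3
n2-1 (Blue): min(4, 7) = 4
n2-2 (Blue): min(4, 0, 2) = 0
n2-3 (Blue): min(1, 2) = 1
n2 (Red): max(4, 0, 1) = 4
n3-1 (Blue): min(8, 0) = 0
n3-2 (Blue): min(4, 2, 3) = 2
n3 (Red): max(0, 2) = 2
n0 (Blue): min(3, 4, 2) = 2
Blue at n0 wants the lowest of {n1=3, n2=4, n3=2}, so chooses n3.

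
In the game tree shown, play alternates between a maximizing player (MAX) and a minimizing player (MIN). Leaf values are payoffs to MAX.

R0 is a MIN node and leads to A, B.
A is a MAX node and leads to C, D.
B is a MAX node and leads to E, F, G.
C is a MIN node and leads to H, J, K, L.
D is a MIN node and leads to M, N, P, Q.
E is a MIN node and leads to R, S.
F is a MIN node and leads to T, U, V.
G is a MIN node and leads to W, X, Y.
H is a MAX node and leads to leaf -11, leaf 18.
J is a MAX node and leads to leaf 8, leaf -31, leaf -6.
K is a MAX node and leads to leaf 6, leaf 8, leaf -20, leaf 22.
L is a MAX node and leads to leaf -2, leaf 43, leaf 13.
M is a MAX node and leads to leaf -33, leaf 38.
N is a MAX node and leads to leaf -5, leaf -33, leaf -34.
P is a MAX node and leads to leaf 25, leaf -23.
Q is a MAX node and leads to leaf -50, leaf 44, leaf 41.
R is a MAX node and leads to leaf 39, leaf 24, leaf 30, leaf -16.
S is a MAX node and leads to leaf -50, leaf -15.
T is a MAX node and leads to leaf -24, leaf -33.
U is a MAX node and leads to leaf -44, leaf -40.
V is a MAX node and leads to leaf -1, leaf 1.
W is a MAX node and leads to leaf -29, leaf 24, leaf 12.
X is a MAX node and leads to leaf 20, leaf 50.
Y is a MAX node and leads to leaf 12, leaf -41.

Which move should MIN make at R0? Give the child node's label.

H (MAX): max(-11, 18) = 18
J (MAX): max(8, -31, -6) = 8
K (MAX): max(6, 8, -20, 22) = 22
L (MAX): max(-2, 43, 13) = 43
C (MIN): min(18, 8, 22, 43) = 8
M (MAX): max(-33, 38) = 38
N (MAX): max(-5, -33, -34) = -5
P (MAX): max(25, -23) = 25
Q (MAX): max(-50, 44, 41) = 44
D (MIN): min(38, -5, 25, 44) = -5
A (MAX): max(8, -5) = 8
R (MAX): max(39, 24, 30, -16) = 39
S (MAX): max(-50, -15) = -15
E (MIN): min(39, -15) = -15
T (MAX): max(-24, -33) = -24
U (MAX): max(-44, -40) = -40
V (MAX): max(-1, 1) = 1
F (MIN): min(-24, -40, 1) = -40
W (MAX): max(-29, 24, 12) = 24
X (MAX): max(20, 50) = 50
Y (MAX): max(12, -41) = 12
G (MIN): min(24, 50, 12) = 12
B (MAX): max(-15, -40, 12) = 12
R0 (MIN): min(8, 12) = 8
MIN at R0 wants the lowest of {A=8, B=12}, so chooses A.

A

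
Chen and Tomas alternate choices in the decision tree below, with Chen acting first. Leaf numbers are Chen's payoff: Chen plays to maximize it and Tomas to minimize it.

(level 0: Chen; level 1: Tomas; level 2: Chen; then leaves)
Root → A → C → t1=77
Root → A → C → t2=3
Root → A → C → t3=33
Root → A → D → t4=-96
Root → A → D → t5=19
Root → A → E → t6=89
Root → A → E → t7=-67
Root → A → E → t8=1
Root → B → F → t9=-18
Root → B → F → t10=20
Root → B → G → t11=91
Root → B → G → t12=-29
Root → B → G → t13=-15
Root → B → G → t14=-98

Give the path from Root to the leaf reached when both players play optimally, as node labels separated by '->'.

Root -> B -> F -> t10

C (Chen): max(77, 3, 33) = 77
D (Chen): max(-96, 19) = 19
E (Chen): max(89, -67, 1) = 89
A (Tomas): min(77, 19, 89) = 19
F (Chen): max(-18, 20) = 20
G (Chen): max(91, -29, -15, -98) = 91
B (Tomas): min(20, 91) = 20
Root (Chen): max(19, 20) = 20
At Root, Chen picks B (highest: 20).
At B, Tomas picks F (lowest: 20).
At F, Chen picks t10 (highest: 20).
Terminal value 20.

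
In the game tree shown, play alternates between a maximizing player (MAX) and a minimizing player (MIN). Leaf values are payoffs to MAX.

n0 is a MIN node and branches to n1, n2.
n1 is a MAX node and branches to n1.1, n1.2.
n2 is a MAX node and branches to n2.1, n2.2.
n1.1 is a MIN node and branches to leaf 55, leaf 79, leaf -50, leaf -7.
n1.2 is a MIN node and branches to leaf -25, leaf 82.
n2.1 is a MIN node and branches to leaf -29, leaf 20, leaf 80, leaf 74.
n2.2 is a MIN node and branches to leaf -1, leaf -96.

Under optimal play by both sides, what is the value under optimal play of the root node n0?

-29

n1.1 (MIN): min(55, 79, -50, -7) = -50
n1.2 (MIN): min(-25, 82) = -25
n1 (MAX): max(-50, -25) = -25
n2.1 (MIN): min(-29, 20, 80, 74) = -29
n2.2 (MIN): min(-1, -96) = -96
n2 (MAX): max(-29, -96) = -29
n0 (MIN): min(-25, -29) = -29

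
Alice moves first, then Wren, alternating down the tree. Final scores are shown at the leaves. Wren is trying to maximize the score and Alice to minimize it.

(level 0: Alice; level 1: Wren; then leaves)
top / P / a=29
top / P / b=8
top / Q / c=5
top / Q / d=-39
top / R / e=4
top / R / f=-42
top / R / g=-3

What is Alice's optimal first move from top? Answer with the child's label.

R

P (Wren): max(29, 8) = 29
Q (Wren): max(5, -39) = 5
R (Wren): max(4, -42, -3) = 4
top (Alice): min(29, 5, 4) = 4
Alice at top wants the lowest of {P=29, Q=5, R=4}, so chooses R.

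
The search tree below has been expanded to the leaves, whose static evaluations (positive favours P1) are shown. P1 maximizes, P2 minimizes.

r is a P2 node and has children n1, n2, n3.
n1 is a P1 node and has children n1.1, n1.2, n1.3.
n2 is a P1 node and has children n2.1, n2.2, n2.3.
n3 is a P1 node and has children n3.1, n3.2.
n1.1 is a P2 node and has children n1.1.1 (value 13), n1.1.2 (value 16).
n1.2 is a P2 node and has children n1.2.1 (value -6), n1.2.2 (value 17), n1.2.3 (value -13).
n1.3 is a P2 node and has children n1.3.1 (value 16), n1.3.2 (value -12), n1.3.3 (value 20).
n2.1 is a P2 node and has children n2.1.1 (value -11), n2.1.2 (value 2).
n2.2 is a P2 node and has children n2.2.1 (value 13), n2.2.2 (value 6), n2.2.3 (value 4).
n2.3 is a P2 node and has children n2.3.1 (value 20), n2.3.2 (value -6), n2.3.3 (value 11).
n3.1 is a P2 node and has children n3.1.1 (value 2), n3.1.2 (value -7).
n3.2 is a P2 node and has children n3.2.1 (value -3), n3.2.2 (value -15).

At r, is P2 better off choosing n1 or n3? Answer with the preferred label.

n1.1 (P2): min(13, 16) = 13
n1.2 (P2): min(-6, 17, -13) = -13
n1.3 (P2): min(16, -12, 20) = -12
n1 (P1): max(13, -13, -12) = 13
n3.1 (P2): min(2, -7) = -7
n3.2 (P2): min(-3, -15) = -15
n3 (P1): max(-7, -15) = -7
P2 prefers the lower value; n1=13, n3=-7. n3 is better since -7 < 13.

n3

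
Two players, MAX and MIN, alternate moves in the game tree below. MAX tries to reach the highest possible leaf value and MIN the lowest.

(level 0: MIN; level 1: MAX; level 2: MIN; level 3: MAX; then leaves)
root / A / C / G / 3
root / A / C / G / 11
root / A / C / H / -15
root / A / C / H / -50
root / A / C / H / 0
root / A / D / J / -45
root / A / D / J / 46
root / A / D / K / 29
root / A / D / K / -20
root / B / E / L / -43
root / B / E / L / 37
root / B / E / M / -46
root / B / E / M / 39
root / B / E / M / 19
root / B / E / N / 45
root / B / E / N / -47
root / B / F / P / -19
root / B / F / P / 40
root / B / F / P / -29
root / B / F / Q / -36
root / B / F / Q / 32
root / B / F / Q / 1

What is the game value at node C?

G (MAX): max(3, 11) = 11
H (MAX): max(-15, -50, 0) = 0
C (MIN): min(11, 0) = 0

0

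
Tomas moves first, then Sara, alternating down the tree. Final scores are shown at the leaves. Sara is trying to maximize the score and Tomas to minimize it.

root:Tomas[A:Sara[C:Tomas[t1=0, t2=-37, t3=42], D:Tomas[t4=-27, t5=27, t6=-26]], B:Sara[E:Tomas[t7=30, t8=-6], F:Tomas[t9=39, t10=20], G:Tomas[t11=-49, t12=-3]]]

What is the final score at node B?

20

E (Tomas): min(30, -6) = -6
F (Tomas): min(39, 20) = 20
G (Tomas): min(-49, -3) = -49
B (Sara): max(-6, 20, -49) = 20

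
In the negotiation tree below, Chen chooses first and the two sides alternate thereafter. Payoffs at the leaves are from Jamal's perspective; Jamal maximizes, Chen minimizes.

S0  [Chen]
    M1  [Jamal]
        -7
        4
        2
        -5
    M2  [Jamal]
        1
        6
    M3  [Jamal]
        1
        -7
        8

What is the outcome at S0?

4

M1 (Jamal): max(-7, 4, 2, -5) = 4
M2 (Jamal): max(1, 6) = 6
M3 (Jamal): max(1, -7, 8) = 8
S0 (Chen): min(4, 6, 8) = 4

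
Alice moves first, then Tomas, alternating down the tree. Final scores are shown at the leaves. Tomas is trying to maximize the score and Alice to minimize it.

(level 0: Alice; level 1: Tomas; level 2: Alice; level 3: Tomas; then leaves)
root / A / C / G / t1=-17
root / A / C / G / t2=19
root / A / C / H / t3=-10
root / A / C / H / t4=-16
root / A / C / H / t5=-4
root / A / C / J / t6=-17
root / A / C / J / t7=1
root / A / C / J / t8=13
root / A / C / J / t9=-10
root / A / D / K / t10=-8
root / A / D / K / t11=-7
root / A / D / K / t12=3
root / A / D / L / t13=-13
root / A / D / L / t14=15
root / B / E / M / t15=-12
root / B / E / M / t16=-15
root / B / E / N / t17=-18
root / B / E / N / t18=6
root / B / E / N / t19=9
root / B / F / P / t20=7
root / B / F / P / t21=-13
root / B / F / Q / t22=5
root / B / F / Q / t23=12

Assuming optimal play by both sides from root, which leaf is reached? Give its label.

t12

G (Tomas): max(-17, 19) = 19
H (Tomas): max(-10, -16, -4) = -4
J (Tomas): max(-17, 1, 13, -10) = 13
C (Alice): min(19, -4, 13) = -4
K (Tomas): max(-8, -7, 3) = 3
L (Tomas): max(-13, 15) = 15
D (Alice): min(3, 15) = 3
A (Tomas): max(-4, 3) = 3
M (Tomas): max(-12, -15) = -12
N (Tomas): max(-18, 6, 9) = 9
E (Alice): min(-12, 9) = -12
P (Tomas): max(7, -13) = 7
Q (Tomas): max(5, 12) = 12
F (Alice): min(7, 12) = 7
B (Tomas): max(-12, 7) = 7
root (Alice): min(3, 7) = 3
At root, Alice picks A (lowest: 3).
At A, Tomas picks D (highest: 3).
At D, Alice picks K (lowest: 3).
At K, Tomas picks t12 (highest: 3).
Terminal value 3.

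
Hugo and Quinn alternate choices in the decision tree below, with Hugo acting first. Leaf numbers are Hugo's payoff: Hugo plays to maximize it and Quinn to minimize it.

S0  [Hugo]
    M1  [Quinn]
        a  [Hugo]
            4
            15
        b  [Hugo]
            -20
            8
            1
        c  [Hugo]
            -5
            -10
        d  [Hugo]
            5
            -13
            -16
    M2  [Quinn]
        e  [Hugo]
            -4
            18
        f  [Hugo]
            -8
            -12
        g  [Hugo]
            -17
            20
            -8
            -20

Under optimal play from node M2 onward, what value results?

-8

e (Hugo): max(-4, 18) = 18
f (Hugo): max(-8, -12) = -8
g (Hugo): max(-17, 20, -8, -20) = 20
M2 (Quinn): min(18, -8, 20) = -8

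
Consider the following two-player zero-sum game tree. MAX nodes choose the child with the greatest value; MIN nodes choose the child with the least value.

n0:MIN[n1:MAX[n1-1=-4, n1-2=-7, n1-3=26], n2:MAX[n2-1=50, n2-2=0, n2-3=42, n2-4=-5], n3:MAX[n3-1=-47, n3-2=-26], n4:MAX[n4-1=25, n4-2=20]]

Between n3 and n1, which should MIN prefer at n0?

n3

n3 (MAX): max(-47, -26) = -26
n1 (MAX): max(-4, -7, 26) = 26
MIN prefers the lower value; n3=-26, n1=26. n3 is better since -26 < 26.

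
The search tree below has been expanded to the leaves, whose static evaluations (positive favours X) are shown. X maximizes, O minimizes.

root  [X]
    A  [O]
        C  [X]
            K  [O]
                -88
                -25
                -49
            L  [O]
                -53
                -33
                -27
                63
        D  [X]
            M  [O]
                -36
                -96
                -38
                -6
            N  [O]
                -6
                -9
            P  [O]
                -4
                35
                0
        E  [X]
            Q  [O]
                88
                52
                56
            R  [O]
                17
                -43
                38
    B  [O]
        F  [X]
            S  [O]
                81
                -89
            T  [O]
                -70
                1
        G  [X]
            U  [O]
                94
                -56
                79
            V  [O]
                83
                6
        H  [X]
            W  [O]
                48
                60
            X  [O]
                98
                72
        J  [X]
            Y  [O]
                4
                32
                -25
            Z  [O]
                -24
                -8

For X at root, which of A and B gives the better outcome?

K (O): min(-88, -25, -49) = -88
L (O): min(-53, -33, -27, 63) = -53
C (X): max(-88, -53) = -53
M (O): min(-36, -96, -38, -6) = -96
N (O): min(-6, -9) = -9
P (O): min(-4, 35, 0) = -4
D (X): max(-96, -9, -4) = -4
Q (O): min(88, 52, 56) = 52
R (O): min(17, -43, 38) = -43
E (X): max(52, -43) = 52
A (O): min(-53, -4, 52) = -53
S (O): min(81, -89) = -89
T (O): min(-70, 1) = -70
F (X): max(-89, -70) = -70
U (O): min(94, -56, 79) = -56
V (O): min(83, 6) = 6
G (X): max(-56, 6) = 6
W (O): min(48, 60) = 48
X (O): min(98, 72) = 72
H (X): max(48, 72) = 72
Y (O): min(4, 32, -25) = -25
Z (O): min(-24, -8) = -24
J (X): max(-25, -24) = -24
B (O): min(-70, 6, 72, -24) = -70
X prefers the higher value; A=-53, B=-70. A is better since -53 > -70.

A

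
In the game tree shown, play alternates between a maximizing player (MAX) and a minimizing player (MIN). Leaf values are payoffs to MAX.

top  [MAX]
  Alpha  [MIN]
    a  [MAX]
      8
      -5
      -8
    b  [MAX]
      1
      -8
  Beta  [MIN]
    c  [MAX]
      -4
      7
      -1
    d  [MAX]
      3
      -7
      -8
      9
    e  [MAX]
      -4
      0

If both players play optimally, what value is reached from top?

a (MAX): max(8, -5, -8) = 8
b (MAX): max(1, -8) = 1
Alpha (MIN): min(8, 1) = 1
c (MAX): max(-4, 7, -1) = 7
d (MAX): max(3, -7, -8, 9) = 9
e (MAX): max(-4, 0) = 0
Beta (MIN): min(7, 9, 0) = 0
top (MAX): max(1, 0) = 1

1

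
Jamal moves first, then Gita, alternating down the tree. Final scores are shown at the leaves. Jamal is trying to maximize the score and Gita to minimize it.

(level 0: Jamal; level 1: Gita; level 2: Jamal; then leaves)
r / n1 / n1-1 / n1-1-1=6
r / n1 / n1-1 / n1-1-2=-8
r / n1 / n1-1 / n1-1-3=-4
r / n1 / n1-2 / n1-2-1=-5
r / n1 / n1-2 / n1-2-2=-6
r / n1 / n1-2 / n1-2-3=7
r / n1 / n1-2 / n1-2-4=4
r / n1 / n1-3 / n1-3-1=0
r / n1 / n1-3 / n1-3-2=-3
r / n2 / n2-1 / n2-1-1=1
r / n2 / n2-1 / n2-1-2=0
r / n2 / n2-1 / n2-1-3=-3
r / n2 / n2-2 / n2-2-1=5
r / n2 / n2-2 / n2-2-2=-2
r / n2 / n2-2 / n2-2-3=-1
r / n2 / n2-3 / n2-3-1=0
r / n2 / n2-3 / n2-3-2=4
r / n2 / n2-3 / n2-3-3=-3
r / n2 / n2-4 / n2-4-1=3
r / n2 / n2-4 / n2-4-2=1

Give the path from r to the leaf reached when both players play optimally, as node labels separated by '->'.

n1-1 (Jamal): max(6, -8, -4) = 6
n1-2 (Jamal): max(-5, -6, 7, 4) = 7
n1-3 (Jamal): max(0, -3) = 0
n1 (Gita): min(6, 7, 0) = 0
n2-1 (Jamal): max(1, 0, -3) = 1
n2-2 (Jamal): max(5, -2, -1) = 5
n2-3 (Jamal): max(0, 4, -3) = 4
n2-4 (Jamal): max(3, 1) = 3
n2 (Gita): min(1, 5, 4, 3) = 1
r (Jamal): max(0, 1) = 1
At r, Jamal picks n2 (highest: 1).
At n2, Gita picks n2-1 (lowest: 1).
At n2-1, Jamal picks n2-1-1 (highest: 1).
Terminal value 1.

r -> n2 -> n2-1 -> n2-1-1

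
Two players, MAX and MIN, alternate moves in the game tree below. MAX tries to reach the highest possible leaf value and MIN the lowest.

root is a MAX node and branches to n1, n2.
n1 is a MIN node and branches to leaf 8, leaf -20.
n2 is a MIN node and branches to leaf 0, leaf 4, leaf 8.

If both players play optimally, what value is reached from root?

n1 (MIN): min(8, -20) = -20
n2 (MIN): min(0, 4, 8) = 0
root (MAX): max(-20, 0) = 0

0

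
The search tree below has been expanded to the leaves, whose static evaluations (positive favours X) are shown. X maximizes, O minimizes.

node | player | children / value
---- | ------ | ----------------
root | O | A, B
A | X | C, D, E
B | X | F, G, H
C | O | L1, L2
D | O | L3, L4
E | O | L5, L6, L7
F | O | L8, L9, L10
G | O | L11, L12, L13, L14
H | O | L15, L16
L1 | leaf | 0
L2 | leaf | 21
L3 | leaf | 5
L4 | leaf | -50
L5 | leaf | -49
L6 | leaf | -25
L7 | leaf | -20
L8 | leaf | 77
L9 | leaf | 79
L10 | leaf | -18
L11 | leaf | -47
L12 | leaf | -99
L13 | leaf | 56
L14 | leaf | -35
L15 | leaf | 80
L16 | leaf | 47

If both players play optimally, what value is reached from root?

0

C (O): min(0, 21) = 0
D (O): min(5, -50) = -50
E (O): min(-49, -25, -20) = -49
A (X): max(0, -50, -49) = 0
F (O): min(77, 79, -18) = -18
G (O): min(-47, -99, 56, -35) = -99
H (O): min(80, 47) = 47
B (X): max(-18, -99, 47) = 47
root (O): min(0, 47) = 0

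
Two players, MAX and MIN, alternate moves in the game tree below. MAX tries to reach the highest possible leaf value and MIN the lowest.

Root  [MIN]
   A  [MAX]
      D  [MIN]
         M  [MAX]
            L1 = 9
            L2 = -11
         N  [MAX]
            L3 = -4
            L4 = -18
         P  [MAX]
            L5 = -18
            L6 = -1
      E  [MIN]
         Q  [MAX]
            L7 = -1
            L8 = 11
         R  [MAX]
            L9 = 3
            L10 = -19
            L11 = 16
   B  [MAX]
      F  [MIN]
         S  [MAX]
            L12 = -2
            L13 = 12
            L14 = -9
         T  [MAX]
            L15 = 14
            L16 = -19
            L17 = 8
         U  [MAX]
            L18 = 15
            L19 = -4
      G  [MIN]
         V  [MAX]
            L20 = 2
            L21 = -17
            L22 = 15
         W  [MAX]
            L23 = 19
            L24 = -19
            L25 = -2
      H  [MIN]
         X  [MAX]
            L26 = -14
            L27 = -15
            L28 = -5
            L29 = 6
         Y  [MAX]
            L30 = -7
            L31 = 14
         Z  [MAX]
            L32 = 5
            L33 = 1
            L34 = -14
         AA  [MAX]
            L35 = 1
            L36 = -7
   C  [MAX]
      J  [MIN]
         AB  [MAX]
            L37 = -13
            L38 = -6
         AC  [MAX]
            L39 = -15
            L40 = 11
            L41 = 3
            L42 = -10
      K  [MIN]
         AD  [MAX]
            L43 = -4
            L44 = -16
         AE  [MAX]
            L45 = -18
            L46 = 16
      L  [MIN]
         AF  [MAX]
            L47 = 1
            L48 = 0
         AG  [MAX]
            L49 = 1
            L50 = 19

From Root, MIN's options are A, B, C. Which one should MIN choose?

C

M (MAX): max(9, -11) = 9
N (MAX): max(-4, -18) = -4
P (MAX): max(-18, -1) = -1
D (MIN): min(9, -4, -1) = -4
Q (MAX): max(-1, 11) = 11
R (MAX): max(3, -19, 16) = 16
E (MIN): min(11, 16) = 11
A (MAX): max(-4, 11) = 11
S (MAX): max(-2, 12, -9) = 12
T (MAX): max(14, -19, 8) = 14
U (MAX): max(15, -4) = 15
F (MIN): min(12, 14, 15) = 12
V (MAX): max(2, -17, 15) = 15
W (MAX): max(19, -19, -2) = 19
G (MIN): min(15, 19) = 15
X (MAX): max(-14, -15, -5, 6) = 6
Y (MAX): max(-7, 14) = 14
Z (MAX): max(5, 1, -14) = 5
AA (MAX): max(1, -7) = 1
H (MIN): min(6, 14, 5, 1) = 1
B (MAX): max(12, 15, 1) = 15
AB (MAX): max(-13, -6) = -6
AC (MAX): max(-15, 11, 3, -10) = 11
J (MIN): min(-6, 11) = -6
AD (MAX): max(-4, -16) = -4
AE (MAX): max(-18, 16) = 16
K (MIN): min(-4, 16) = -4
AF (MAX): max(1, 0) = 1
AG (MAX): max(1, 19) = 19
L (MIN): min(1, 19) = 1
C (MAX): max(-6, -4, 1) = 1
Root (MIN): min(11, 15, 1) = 1
MIN at Root wants the lowest of {A=11, B=15, C=1}, so chooses C.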